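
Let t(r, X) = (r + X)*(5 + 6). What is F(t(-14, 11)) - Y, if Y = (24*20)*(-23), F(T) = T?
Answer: 11007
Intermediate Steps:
t(r, X) = 11*X + 11*r (t(r, X) = (X + r)*11 = 11*X + 11*r)
Y = -11040 (Y = 480*(-23) = -11040)
F(t(-14, 11)) - Y = (11*11 + 11*(-14)) - 1*(-11040) = (121 - 154) + 11040 = -33 + 11040 = 11007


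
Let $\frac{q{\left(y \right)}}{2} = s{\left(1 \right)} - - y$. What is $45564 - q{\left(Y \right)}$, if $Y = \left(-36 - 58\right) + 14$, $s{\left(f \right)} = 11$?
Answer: $45702$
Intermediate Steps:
$Y = -80$ ($Y = -94 + 14 = -80$)
$q{\left(y \right)} = 22 + 2 y$ ($q{\left(y \right)} = 2 \left(11 - - y\right) = 2 \left(11 + y\right) = 22 + 2 y$)
$45564 - q{\left(Y \right)} = 45564 - \left(22 + 2 \left(-80\right)\right) = 45564 - \left(22 - 160\right) = 45564 - -138 = 45564 + 138 = 45702$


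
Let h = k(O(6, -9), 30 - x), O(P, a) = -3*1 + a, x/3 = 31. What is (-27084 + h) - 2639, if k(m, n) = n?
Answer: -29786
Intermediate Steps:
x = 93 (x = 3*31 = 93)
O(P, a) = -3 + a
h = -63 (h = 30 - 1*93 = 30 - 93 = -63)
(-27084 + h) - 2639 = (-27084 - 63) - 2639 = -27147 - 2639 = -29786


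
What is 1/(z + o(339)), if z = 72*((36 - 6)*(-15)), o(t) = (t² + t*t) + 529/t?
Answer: 339/66933367 ≈ 5.0647e-6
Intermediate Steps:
o(t) = 2*t² + 529/t (o(t) = (t² + t²) + 529/t = 2*t² + 529/t)
z = -32400 (z = 72*(30*(-15)) = 72*(-450) = -32400)
1/(z + o(339)) = 1/(-32400 + (529 + 2*339³)/339) = 1/(-32400 + (529 + 2*38958219)/339) = 1/(-32400 + (529 + 77916438)/339) = 1/(-32400 + (1/339)*77916967) = 1/(-32400 + 77916967/339) = 1/(66933367/339) = 339/66933367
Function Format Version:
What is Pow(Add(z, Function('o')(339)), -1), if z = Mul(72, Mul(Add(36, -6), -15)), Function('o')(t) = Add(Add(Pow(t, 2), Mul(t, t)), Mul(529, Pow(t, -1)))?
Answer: Rational(339, 66933367) ≈ 5.0647e-6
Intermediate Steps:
Function('o')(t) = Add(Mul(2, Pow(t, 2)), Mul(529, Pow(t, -1))) (Function('o')(t) = Add(Add(Pow(t, 2), Pow(t, 2)), Mul(529, Pow(t, -1))) = Add(Mul(2, Pow(t, 2)), Mul(529, Pow(t, -1))))
z = -32400 (z = Mul(72, Mul(30, -15)) = Mul(72, -450) = -32400)
Pow(Add(z, Function('o')(339)), -1) = Pow(Add(-32400, Mul(Pow(339, -1), Add(529, Mul(2, Pow(339, 3))))), -1) = Pow(Add(-32400, Mul(Rational(1, 339), Add(529, Mul(2, 38958219)))), -1) = Pow(Add(-32400, Mul(Rational(1, 339), Add(529, 77916438))), -1) = Pow(Add(-32400, Mul(Rational(1, 339), 77916967)), -1) = Pow(Add(-32400, Rational(77916967, 339)), -1) = Pow(Rational(66933367, 339), -1) = Rational(339, 66933367)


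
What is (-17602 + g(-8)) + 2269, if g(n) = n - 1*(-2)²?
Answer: -15345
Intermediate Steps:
g(n) = -4 + n (g(n) = n - 1*4 = n - 4 = -4 + n)
(-17602 + g(-8)) + 2269 = (-17602 + (-4 - 8)) + 2269 = (-17602 - 12) + 2269 = -17614 + 2269 = -15345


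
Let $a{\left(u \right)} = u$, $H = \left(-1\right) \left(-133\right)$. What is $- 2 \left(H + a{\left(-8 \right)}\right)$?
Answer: $-250$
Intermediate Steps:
$H = 133$
$- 2 \left(H + a{\left(-8 \right)}\right) = - 2 \left(133 - 8\right) = \left(-2\right) 125 = -250$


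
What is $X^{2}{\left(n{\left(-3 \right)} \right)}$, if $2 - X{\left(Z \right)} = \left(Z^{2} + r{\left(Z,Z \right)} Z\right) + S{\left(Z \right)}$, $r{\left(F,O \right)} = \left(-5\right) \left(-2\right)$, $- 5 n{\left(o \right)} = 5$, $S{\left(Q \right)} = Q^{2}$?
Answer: $100$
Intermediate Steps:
$n{\left(o \right)} = -1$ ($n{\left(o \right)} = \left(- \frac{1}{5}\right) 5 = -1$)
$r{\left(F,O \right)} = 10$
$X{\left(Z \right)} = 2 - 10 Z - 2 Z^{2}$ ($X{\left(Z \right)} = 2 - \left(\left(Z^{2} + 10 Z\right) + Z^{2}\right) = 2 - \left(2 Z^{2} + 10 Z\right) = 2 - 10 Z - 2 Z^{2}$)
$X^{2}{\left(n{\left(-3 \right)} \right)} = \left(2 - -10 - 2 \left(-1\right)^{2}\right)^{2} = \left(2 + 10 - 2\right)^{2} = 10^{2} = 100$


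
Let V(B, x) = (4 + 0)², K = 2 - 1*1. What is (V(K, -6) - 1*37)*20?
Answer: -420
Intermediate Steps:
K = 1 (K = 2 - 1 = 1)
V(B, x) = 16 (V(B, x) = 4² = 16)
(V(K, -6) - 1*37)*20 = (16 - 1*37)*20 = (16 - 37)*20 = -21*20 = -420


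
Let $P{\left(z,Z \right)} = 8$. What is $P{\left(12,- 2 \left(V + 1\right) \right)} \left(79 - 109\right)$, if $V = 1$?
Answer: $-240$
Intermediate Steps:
$P{\left(12,- 2 \left(V + 1\right) \right)} \left(79 - 109\right) = 8 \left(79 - 109\right) = 8 \left(-30\right) = -240$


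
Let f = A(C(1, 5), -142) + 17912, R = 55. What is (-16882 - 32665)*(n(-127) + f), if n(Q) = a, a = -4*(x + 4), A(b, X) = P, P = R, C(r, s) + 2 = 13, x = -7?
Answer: -890805513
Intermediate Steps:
C(r, s) = 11 (C(r, s) = -2 + 13 = 11)
P = 55
A(b, X) = 55
f = 17967 (f = 55 + 17912 = 17967)
a = 12 (a = -4*(-7 + 4) = -4*(-3) = 12)
n(Q) = 12
(-16882 - 32665)*(n(-127) + f) = (-16882 - 32665)*(12 + 17967) = -49547*17979 = -890805513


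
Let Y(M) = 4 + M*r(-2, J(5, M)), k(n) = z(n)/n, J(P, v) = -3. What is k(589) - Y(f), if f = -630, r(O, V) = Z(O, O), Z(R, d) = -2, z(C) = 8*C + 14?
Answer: -739770/589 ≈ -1256.0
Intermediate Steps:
z(C) = 14 + 8*C
r(O, V) = -2
k(n) = (14 + 8*n)/n
Y(M) = 4 - 2*M (Y(M) = 4 + M*(-2) = 4 - 2*M)
k(589) - Y(f) = (8 + 14/589) - (4 - 2*(-630)) = (8 + 14*(1/589)) - (4 + 1260) = (8 + 14/589) - 1*1264 = 4726/589 - 1264 = -739770/589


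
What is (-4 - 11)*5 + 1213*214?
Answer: 259507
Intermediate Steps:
(-4 - 11)*5 + 1213*214 = -15*5 + 259582 = -75 + 259582 = 259507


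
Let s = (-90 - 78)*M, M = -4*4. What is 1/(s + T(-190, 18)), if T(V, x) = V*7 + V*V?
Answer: 1/37458 ≈ 2.6697e-5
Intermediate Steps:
M = -16
T(V, x) = V² + 7*V (T(V, x) = 7*V + V² = V² + 7*V)
s = 2688 (s = (-90 - 78)*(-16) = -168*(-16) = 2688)
1/(s + T(-190, 18)) = 1/(2688 - 190*(7 - 190)) = 1/(2688 - 190*(-183)) = 1/(2688 + 34770) = 1/37458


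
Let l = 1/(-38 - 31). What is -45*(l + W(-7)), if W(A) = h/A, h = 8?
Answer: 8385/161 ≈ 52.081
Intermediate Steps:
W(A) = 8/A
l = -1/69 (l = 1/(-69) = -1/69 ≈ -0.014493)
-45*(l + W(-7)) = -45*(-1/69 + 8/(-7)) = -45*(-1/69 + 8*(-⅐)) = -45*(-1/69 - 8/7) = -45*(-559/483) = 8385/161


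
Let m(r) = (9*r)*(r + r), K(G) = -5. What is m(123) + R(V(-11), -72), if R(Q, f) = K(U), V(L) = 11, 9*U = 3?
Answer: 272317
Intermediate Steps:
U = ⅓ (U = (⅑)*3 = ⅓ ≈ 0.33333)
R(Q, f) = -5
m(r) = 18*r² (m(r) = (9*r)*(2*r) = 18*r²)
m(123) + R(V(-11), -72) = 18*123² - 5 = 18*15129 - 5 = 272322 - 5 = 272317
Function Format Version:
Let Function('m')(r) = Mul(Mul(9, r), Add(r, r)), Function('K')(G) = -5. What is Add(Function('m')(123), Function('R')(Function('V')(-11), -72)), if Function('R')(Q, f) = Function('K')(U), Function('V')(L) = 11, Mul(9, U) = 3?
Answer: 272317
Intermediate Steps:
U = Rational(1, 3) (U = Mul(Rational(1, 9), 3) = Rational(1, 3) ≈ 0.33333)
Function('R')(Q, f) = -5
Function('m')(r) = Mul(18, Pow(r, 2)) (Function('m')(r) = Mul(Mul(9, r), Mul(2, r)) = Mul(18, Pow(r, 2)))
Add(Function('m')(123), Function('R')(Function('V')(-11), -72)) = Add(Mul(18, Pow(123, 2)), -5) = Add(Mul(18, 15129), -5) = Add(272322, -5) = 272317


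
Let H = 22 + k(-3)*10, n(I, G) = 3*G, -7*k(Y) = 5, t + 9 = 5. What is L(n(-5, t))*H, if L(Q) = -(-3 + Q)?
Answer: 1560/7 ≈ 222.86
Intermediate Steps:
t = -4 (t = -9 + 5 = -4)
k(Y) = -5/7 (k(Y) = -⅐*5 = -5/7)
L(Q) = 3 - Q
H = 104/7 (H = 22 - 5/7*10 = 22 - 50/7 = 104/7 ≈ 14.857)
L(n(-5, t))*H = (3 - 3*(-4))*(104/7) = (3 - 1*(-12))*(104/7) = (3 + 12)*(104/7) = 15*(104/7) = 1560/7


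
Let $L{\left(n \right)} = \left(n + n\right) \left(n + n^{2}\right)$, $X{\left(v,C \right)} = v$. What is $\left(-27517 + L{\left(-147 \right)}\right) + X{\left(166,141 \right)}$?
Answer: $-6337179$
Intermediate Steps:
$L{\left(n \right)} = 2 n \left(n + n^{2}\right)$
$\left(-27517 + L{\left(-147 \right)}\right) + X{\left(166,141 \right)} = \left(-27517 + 2 \left(-147\right)^{2} \left(1 - 147\right)\right) + 166 = \left(-27517 + 2 \cdot 21609 \left(-146\right)\right) + 166 = \left(-27517 - 6309828\right) + 166 = -6337345 + 166 = -6337179$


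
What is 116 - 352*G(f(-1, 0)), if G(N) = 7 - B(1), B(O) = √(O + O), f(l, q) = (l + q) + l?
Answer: -2348 + 352*√2 ≈ -1850.2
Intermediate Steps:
f(l, q) = q + 2*l
B(O) = √2*√O (B(O) = √(2*O) = √2*√O)
G(N) = 7 - √2 (G(N) = 7 - √2*√1 = 7 - √2)
116 - 352*G(f(-1, 0)) = 116 - 352*(7 - √2) = 116 + (-2464 + 352*√2) = -2348 + 352*√2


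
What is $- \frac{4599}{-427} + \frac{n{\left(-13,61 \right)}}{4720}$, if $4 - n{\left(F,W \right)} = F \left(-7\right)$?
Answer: $\frac{3095733}{287920} \approx 10.752$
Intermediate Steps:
$n{\left(F,W \right)} = 4 + 7 F$ ($n{\left(F,W \right)} = 4 - F \left(-7\right) = 4 - - 7 F = 4 + 7 F$)
$- \frac{4599}{-427} + \frac{n{\left(-13,61 \right)}}{4720} = - \frac{4599}{-427} + \frac{4 + 7 \left(-13\right)}{4720} = \left(-4599\right) \left(- \frac{1}{427}\right) + \left(4 - 91\right) \frac{1}{4720} = \frac{657}{61} - \frac{87}{4720} = \frac{3095733}{287920}$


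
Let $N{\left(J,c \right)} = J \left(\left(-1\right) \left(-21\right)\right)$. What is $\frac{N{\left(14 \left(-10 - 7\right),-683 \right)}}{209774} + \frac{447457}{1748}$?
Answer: $\frac{46928054107}{183342476} \approx 255.96$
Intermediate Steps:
$N{\left(J,c \right)} = 21 J$ ($N{\left(J,c \right)} = J 21 = 21 J$)
$\frac{N{\left(14 \left(-10 - 7\right),-683 \right)}}{209774} + \frac{447457}{1748} = \frac{21 \cdot 14 \left(-10 - 7\right)}{209774} + \frac{447457}{1748} = 21 \cdot 14 \left(-17\right) \frac{1}{209774} + 447457 \cdot \frac{1}{1748} = 21 \left(-238\right) \frac{1}{209774} + \frac{447457}{1748} = \left(-4998\right) \frac{1}{209774} + \frac{447457}{1748} = - \frac{2499}{104887} + \frac{447457}{1748} = \frac{46928054107}{183342476}$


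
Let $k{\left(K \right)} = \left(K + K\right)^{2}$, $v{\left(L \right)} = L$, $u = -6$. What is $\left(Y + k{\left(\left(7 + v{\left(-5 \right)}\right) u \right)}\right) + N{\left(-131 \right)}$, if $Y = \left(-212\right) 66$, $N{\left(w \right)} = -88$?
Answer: $-13504$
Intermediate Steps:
$k{\left(K \right)} = 4 K^{2}$ ($k{\left(K \right)} = \left(2 K\right)^{2} = 4 K^{2}$)
$Y = -13992$
$\left(Y + k{\left(\left(7 + v{\left(-5 \right)}\right) u \right)}\right) + N{\left(-131 \right)} = \left(-13992 + 4 \left(\left(7 - 5\right) \left(-6\right)\right)^{2}\right) - 88 = \left(-13992 + 4 \left(2 \left(-6\right)\right)^{2}\right) - 88 = \left(-13992 + 4 \left(-12\right)^{2}\right) - 88 = \left(-13992 + 4 \cdot 144\right) - 88 = \left(-13992 + 576\right) - 88 = -13416 - 88 = -13504$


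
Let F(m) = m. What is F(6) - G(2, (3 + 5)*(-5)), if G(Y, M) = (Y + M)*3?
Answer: 120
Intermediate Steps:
G(Y, M) = 3*M + 3*Y (G(Y, M) = (M + Y)*3 = 3*M + 3*Y)
F(6) - G(2, (3 + 5)*(-5)) = 6 - (3*((3 + 5)*(-5)) + 3*2) = 6 - (3*(8*(-5)) + 6) = 6 - (3*(-40) + 6) = 6 - (-120 + 6) = 6 - 1*(-114) = 6 + 114 = 120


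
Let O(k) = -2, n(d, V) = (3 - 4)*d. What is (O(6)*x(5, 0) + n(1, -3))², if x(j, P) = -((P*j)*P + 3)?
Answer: 25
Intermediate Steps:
n(d, V) = -d
x(j, P) = -3 - j*P² (x(j, P) = -(j*P² + 3) = -(3 + j*P²) = -3 - j*P²)
(O(6)*x(5, 0) + n(1, -3))² = (-2*(-3 - 1*5*0²) - 1*1)² = (-2*(-3 - 1*5*0) - 1)² = (-2*(-3 + 0) - 1)² = (-2*(-3) - 1)² = (6 - 1)² = 5² = 25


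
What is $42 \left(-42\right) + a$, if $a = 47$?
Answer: $-1717$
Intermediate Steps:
$42 \left(-42\right) + a = 42 \left(-42\right) + 47 = -1764 + 47 = -1717$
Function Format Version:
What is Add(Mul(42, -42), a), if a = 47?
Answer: -1717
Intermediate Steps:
Add(Mul(42, -42), a) = Add(Mul(42, -42), 47) = Add(-1764, 47) = -1717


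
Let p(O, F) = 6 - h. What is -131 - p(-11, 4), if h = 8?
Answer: -129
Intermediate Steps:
p(O, F) = -2 (p(O, F) = 6 - 1*8 = 6 - 8 = -2)
-131 - p(-11, 4) = -131 - 1*(-2) = -131 + 2 = -129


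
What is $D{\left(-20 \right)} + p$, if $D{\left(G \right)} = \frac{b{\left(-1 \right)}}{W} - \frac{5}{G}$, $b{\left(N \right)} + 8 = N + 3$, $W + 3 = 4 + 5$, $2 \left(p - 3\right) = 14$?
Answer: $\frac{37}{4} \approx 9.25$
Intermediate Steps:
$p = 10$ ($p = 3 + \frac{1}{2} \cdot 14 = 3 + 7 = 10$)
$W = 6$ ($W = -3 + \left(4 + 5\right) = -3 + 9 = 6$)
$b{\left(N \right)} = -5 + N$ ($b{\left(N \right)} = -8 + \left(N + 3\right) = -8 + \left(3 + N\right) = -5 + N$)
$D{\left(G \right)} = -1 - \frac{5}{G}$ ($D{\left(G \right)} = \frac{-5 - 1}{6} - \frac{5}{G} = \left(-6\right) \frac{1}{6} - \frac{5}{G} = -1 - \frac{5}{G}$)
$D{\left(-20 \right)} + p = \frac{-5 - -20}{-20} + 10 = - \frac{-5 + 20}{20} + 10 = \left(- \frac{1}{20}\right) 15 + 10 = - \frac{3}{4} + 10 = \frac{37}{4}$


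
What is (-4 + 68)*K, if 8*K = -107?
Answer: -856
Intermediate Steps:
K = -107/8 (K = (⅛)*(-107) = -107/8 ≈ -13.375)
(-4 + 68)*K = (-4 + 68)*(-107/8) = 64*(-107/8) = -856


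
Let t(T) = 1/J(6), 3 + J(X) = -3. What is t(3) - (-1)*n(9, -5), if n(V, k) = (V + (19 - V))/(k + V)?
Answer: 55/12 ≈ 4.5833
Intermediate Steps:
J(X) = -6 (J(X) = -3 - 3 = -6)
n(V, k) = 19/(V + k)
t(T) = -⅙ (t(T) = 1/(-6) = -⅙)
t(3) - (-1)*n(9, -5) = -⅙ - (-1)*19/(9 - 5) = -⅙ - (-1)*19/4 = -⅙ - 1*(-19/4) = -⅙ + 19/4 = 55/12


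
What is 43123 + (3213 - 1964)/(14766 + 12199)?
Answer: 1162812944/26965 ≈ 43123.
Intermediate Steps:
43123 + (3213 - 1964)/(14766 + 12199) = 43123 + 1249/26965 = 1162812944/26965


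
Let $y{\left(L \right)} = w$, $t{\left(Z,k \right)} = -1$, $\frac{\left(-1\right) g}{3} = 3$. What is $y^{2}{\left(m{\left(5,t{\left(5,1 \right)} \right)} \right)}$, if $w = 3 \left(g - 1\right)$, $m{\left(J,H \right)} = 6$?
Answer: $900$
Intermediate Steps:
$g = -9$ ($g = \left(-3\right) 3 = -9$)
$w = -30$ ($w = 3 \left(-9 - 1\right) = 3 \left(-10\right) = -30$)
$y{\left(L \right)} = -30$
$y^{2}{\left(m{\left(5,t{\left(5,1 \right)} \right)} \right)} = \left(-30\right)^{2} = 900$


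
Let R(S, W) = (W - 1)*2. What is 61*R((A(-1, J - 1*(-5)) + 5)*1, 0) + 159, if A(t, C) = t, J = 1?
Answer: 37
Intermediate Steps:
R(S, W) = -2 + 2*W (R(S, W) = (-1 + W)*2 = -2 + 2*W)
61*R((A(-1, J - 1*(-5)) + 5)*1, 0) + 159 = 61*(-2 + 2*0) + 159 = 61*(-2 + 0) + 159 = 61*(-2) + 159 = -122 + 159 = 37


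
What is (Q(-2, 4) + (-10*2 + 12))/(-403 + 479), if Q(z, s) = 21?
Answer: 13/76 ≈ 0.17105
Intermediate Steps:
(Q(-2, 4) + (-10*2 + 12))/(-403 + 479) = (21 + (-10*2 + 12))/(-403 + 479) = (21 + (-20 + 12))/76 = (21 - 8)*(1/76) = 13*(1/76) = 13/76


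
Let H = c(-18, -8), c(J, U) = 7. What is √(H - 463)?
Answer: 2*I*√114 ≈ 21.354*I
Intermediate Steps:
H = 7
√(H - 463) = √(7 - 463) = √(-456) = 2*I*√114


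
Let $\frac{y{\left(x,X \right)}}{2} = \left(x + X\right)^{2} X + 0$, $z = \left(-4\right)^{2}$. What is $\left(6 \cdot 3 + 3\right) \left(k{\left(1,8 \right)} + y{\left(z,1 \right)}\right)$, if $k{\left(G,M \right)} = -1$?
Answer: $12117$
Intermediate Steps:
$z = 16$
$y{\left(x,X \right)} = 2 X \left(X + x\right)^{2}$ ($y{\left(x,X \right)} = 2 \left(\left(x + X\right)^{2} X + 0\right) = 2 \left(\left(X + x\right)^{2} X + 0\right) = 2 \left(X \left(X + x\right)^{2} + 0\right) = 2 X \left(X + x\right)^{2}$)
$\left(6 \cdot 3 + 3\right) \left(k{\left(1,8 \right)} + y{\left(z,1 \right)}\right) = \left(6 \cdot 3 + 3\right) \left(-1 + 2 \cdot 1 \left(1 + 16\right)^{2}\right) = \left(18 + 3\right) \left(-1 + 2 \cdot 1 \cdot 17^{2}\right) = 21 \left(-1 + 2 \cdot 1 \cdot 289\right) = 21 \left(-1 + 578\right) = 21 \cdot 577 = 12117$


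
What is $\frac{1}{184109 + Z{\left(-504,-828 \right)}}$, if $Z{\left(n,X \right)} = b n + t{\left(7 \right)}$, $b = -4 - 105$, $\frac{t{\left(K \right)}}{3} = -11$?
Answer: $\frac{1}{239012} \approx 4.1839 \cdot 10^{-6}$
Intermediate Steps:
$t{\left(K \right)} = -33$ ($t{\left(K \right)} = 3 \left(-11\right) = -33$)
$b = -109$ ($b = -4 - 105 = -109$)
$Z{\left(n,X \right)} = -33 - 109 n$ ($Z{\left(n,X \right)} = - 109 n - 33 = -33 - 109 n$)
$\frac{1}{184109 + Z{\left(-504,-828 \right)}} = \frac{1}{184109 - -54903} = \frac{1}{184109 + \left(-33 + 54936\right)} = \frac{1}{184109 + 54903} = \frac{1}{239012}$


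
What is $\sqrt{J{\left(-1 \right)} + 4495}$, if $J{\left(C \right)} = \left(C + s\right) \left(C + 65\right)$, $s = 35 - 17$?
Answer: $\sqrt{5583} \approx 74.719$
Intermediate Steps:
$s = 18$
$J{\left(C \right)} = \left(18 + C\right) \left(65 + C\right)$ ($J{\left(C \right)} = \left(C + 18\right) \left(C + 65\right) = \left(18 + C\right) \left(65 + C\right)$)
$\sqrt{J{\left(-1 \right)} + 4495} = \sqrt{\left(1170 + \left(-1\right)^{2} + 83 \left(-1\right)\right) + 4495} = \sqrt{\left(1170 + 1 - 83\right) + 4495} = \sqrt{1088 + 4495} = \sqrt{5583}$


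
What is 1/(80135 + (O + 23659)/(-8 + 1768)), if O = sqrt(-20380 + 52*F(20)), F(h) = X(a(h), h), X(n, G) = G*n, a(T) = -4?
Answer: 248267815840/19898278790689621 - 3520*I*sqrt(6135)/19898278790689621 ≈ 1.2477e-5 - 1.3856e-11*I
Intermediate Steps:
F(h) = -4*h (F(h) = h*(-4) = -4*h)
O = 2*I*sqrt(6135) (O = sqrt(-20380 + 52*(-4*20)) = sqrt(-20380 + 52*(-80)) = sqrt(-20380 - 4160) = sqrt(-24540) = 2*I*sqrt(6135) ≈ 156.65*I)
1/(80135 + (O + 23659)/(-8 + 1768)) = 1/(80135 + (2*I*sqrt(6135) + 23659)/(-8 + 1768)) = 1/(80135 + (23659 + 2*I*sqrt(6135))/1760) = 1/(80135 + (23659 + 2*I*sqrt(6135))*(1/1760)) = 1/(80135 + (23659/1760 + I*sqrt(6135)/880)) = 1/(141061259/1760 + I*sqrt(6135)/880)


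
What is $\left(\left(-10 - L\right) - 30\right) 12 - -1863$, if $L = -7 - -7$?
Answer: $1383$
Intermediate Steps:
$L = 0$ ($L = -7 + 7 = 0$)
$\left(\left(-10 - L\right) - 30\right) 12 - -1863 = \left(\left(-10 - 0\right) - 30\right) 12 - -1863 = \left(\left(-10 + 0\right) - 30\right) 12 + 1863 = \left(-10 - 30\right) 12 + 1863 = \left(-40\right) 12 + 1863 = -480 + 1863 = 1383$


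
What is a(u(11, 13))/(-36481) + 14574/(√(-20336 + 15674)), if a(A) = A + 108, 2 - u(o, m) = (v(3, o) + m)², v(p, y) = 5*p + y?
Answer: 1411/36481 - 347*I*√518/37 ≈ 0.038678 - 213.45*I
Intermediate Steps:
v(p, y) = y + 5*p
u(o, m) = 2 - (15 + m + o)² (u(o, m) = 2 - ((o + 5*3) + m)² = 2 - ((o + 15) + m)² = 2 - ((15 + o) + m)² = 2 - (15 + m + o)²)
a(A) = 108 + A
a(u(11, 13))/(-36481) + 14574/(√(-20336 + 15674)) = (108 + (2 - (15 + 13 + 11)²))/(-36481) + 14574/(√(-20336 + 15674)) = (108 + (2 - 1*39²))*(-1/36481) + 14574/(√(-4662)) = (108 + (2 - 1*1521))*(-1/36481) + 14574/((3*I*√518)) = (108 + (2 - 1521))*(-1/36481) + 14574*(-I*√518/1554) = (108 - 1519)*(-1/36481) - 347*I*√518/37 = -1411*(-1/36481) - 347*I*√518/37 = 1411/36481 - 347*I*√518/37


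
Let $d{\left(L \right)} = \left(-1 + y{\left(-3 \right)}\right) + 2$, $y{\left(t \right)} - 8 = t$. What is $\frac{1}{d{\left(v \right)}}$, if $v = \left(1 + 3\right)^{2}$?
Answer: $\frac{1}{6} \approx 0.16667$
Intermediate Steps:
$y{\left(t \right)} = 8 + t$
$v = 16$ ($v = 4^{2} = 16$)
$d{\left(L \right)} = 6$ ($d{\left(L \right)} = \left(-1 + \left(8 - 3\right)\right) + 2 = \left(-1 + 5\right) + 2 = 4 + 2 = 6$)
$\frac{1}{d{\left(v \right)}} = \frac{1}{6}$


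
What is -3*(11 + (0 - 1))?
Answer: -30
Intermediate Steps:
-3*(11 + (0 - 1)) = -3*(11 - 1) = -3*10 = -30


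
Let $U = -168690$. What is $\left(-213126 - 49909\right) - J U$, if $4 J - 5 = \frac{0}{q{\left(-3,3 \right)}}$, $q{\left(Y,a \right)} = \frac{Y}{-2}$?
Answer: $- \frac{104345}{2} \approx -52173.0$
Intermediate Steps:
$q{\left(Y,a \right)} = - \frac{Y}{2}$ ($q{\left(Y,a \right)} = Y \left(- \frac{1}{2}\right) = - \frac{Y}{2}$)
$J = \frac{5}{4}$ ($J = \frac{5}{4} + \frac{0 \frac{1}{\left(- \frac{1}{2}\right) \left(-3\right)}}{4} = \frac{5}{4} + \frac{0 \frac{1}{\frac{3}{2}}}{4} = \frac{5}{4} + \frac{0 \cdot \frac{2}{3}}{4} = \frac{5}{4} + \frac{1}{4} \cdot 0 = \frac{5}{4} + 0 = \frac{5}{4} \approx 1.25$)
$\left(-213126 - 49909\right) - J U = \left(-213126 - 49909\right) - \frac{5}{4} \left(-168690\right) = \left(-213126 - 49909\right) - - \frac{421725}{2} = -263035 + \frac{421725}{2} = - \frac{104345}{2}$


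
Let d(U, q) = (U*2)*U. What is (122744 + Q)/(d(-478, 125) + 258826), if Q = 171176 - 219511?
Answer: 24803/238598 ≈ 0.10395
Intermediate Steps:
d(U, q) = 2*U² (d(U, q) = (2*U)*U = 2*U²)
Q = -48335
(122744 + Q)/(d(-478, 125) + 258826) = (122744 - 48335)/(2*(-478)² + 258826) = 74409/(2*228484 + 258826) = 74409/(456968 + 258826) = 74409/715794 = 74409*(1/715794) = 24803/238598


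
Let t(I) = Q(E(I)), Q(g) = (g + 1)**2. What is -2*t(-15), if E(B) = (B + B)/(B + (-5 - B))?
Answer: -98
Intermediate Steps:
E(B) = -2*B/5 (E(B) = (2*B)/(-5) = (2*B)*(-1/5) = -2*B/5)
Q(g) = (1 + g)**2
t(I) = (1 - 2*I/5)**2
-2*t(-15) = -2*(-5 + 2*(-15))**2/25 = -2*(-5 - 30)**2/25 = -2*(-35)**2/25 = -2*1225/25 = -2*49 = -98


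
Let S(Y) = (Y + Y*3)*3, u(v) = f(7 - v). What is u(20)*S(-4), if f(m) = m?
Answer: 624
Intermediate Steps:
u(v) = 7 - v
S(Y) = 12*Y (S(Y) = (Y + 3*Y)*3 = (4*Y)*3 = 12*Y)
u(20)*S(-4) = (7 - 1*20)*(12*(-4)) = (7 - 20)*(-48) = -13*(-48) = 624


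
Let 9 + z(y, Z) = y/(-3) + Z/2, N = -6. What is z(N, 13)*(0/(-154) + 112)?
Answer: -56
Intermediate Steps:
z(y, Z) = -9 + Z/2 - y/3 (z(y, Z) = -9 + (y/(-3) + Z/2) = -9 + (y*(-⅓) + Z*(½)) = -9 + (-y/3 + Z/2) = -9 + (Z/2 - y/3) = -9 + Z/2 - y/3)
z(N, 13)*(0/(-154) + 112) = (-9 + (½)*13 - ⅓*(-6))*(0/(-154) + 112) = (-9 + 13/2 + 2)*(0*(-1/154) + 112) = -(0 + 112)/2 = -½*112 = -56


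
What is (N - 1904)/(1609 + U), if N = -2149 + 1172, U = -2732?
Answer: 2881/1123 ≈ 2.5654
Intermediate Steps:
N = -977
(N - 1904)/(1609 + U) = (-977 - 1904)/(1609 - 2732) = -2881/(-1123) = -2881*(-1/1123) = 2881/1123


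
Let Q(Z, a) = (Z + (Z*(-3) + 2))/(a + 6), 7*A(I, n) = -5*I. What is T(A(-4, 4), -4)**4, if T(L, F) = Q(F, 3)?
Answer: 10000/6561 ≈ 1.5242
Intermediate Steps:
A(I, n) = -5*I/7 (A(I, n) = (-5*I)/7 = -5*I/7)
Q(Z, a) = (2 - 2*Z)/(6 + a) (Q(Z, a) = (Z + (-3*Z + 2))/(6 + a) = (Z + (2 - 3*Z))/(6 + a) = (2 - 2*Z)/(6 + a))
T(L, F) = 2/9 - 2*F/9 (T(L, F) = 2*(1 - F)/(6 + 3) = 2*(1 - F)/9 = 2*(1/9)*(1 - F) = 2/9 - 2*F/9)
T(A(-4, 4), -4)**4 = (2/9 - 2/9*(-4))**4 = (2/9 + 8/9)**4 = (10/9)**4 = 10000/6561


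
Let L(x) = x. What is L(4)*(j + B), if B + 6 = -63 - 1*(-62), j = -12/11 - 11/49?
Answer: -17928/539 ≈ -33.262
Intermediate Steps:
j = -709/539 (j = -12*1/11 - 11*1/49 = -12/11 - 11/49 = -709/539 ≈ -1.3154)
B = -7 (B = -6 + (-63 - 1*(-62)) = -6 + (-63 + 62) = -6 - 1 = -7)
L(4)*(j + B) = 4*(-709/539 - 7) = 4*(-4482/539) = -17928/539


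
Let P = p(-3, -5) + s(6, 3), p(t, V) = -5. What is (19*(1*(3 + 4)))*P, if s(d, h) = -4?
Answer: -1197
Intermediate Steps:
P = -9 (P = -5 - 4 = -9)
(19*(1*(3 + 4)))*P = (19*(1*(3 + 4)))*(-9) = (19*(1*7))*(-9) = (19*7)*(-9) = 133*(-9) = -1197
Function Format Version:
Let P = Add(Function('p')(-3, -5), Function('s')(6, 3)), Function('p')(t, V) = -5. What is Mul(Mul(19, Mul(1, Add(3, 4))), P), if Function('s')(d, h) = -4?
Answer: -1197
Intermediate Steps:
P = -9 (P = Add(-5, -4) = -9)
Mul(Mul(19, Mul(1, Add(3, 4))), P) = Mul(Mul(19, Mul(1, Add(3, 4))), -9) = Mul(Mul(19, Mul(1, 7)), -9) = Mul(Mul(19, 7), -9) = Mul(133, -9) = -1197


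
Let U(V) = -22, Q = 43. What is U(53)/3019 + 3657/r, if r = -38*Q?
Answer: -11076431/4933046 ≈ -2.2454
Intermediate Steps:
r = -1634 (r = -38*43 = -1634)
U(53)/3019 + 3657/r = -22/3019 + 3657/(-1634) = -22*1/3019 + 3657*(-1/1634) = -22/3019 - 3657/1634 = -11076431/4933046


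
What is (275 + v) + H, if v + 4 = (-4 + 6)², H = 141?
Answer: 416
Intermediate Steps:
v = 0 (v = -4 + (-4 + 6)² = -4 + 2² = -4 + 4 = 0)
(275 + v) + H = (275 + 0) + 141 = 275 + 141 = 416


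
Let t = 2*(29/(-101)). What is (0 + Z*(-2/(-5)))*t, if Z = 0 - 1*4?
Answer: 464/505 ≈ 0.91881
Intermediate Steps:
Z = -4 (Z = 0 - 4 = -4)
t = -58/101 (t = 2*(29*(-1/101)) = 2*(-29/101) = -58/101 ≈ -0.57426)
(0 + Z*(-2/(-5)))*t = (0 - (-8)/(-5))*(-58/101) = (0 - (-8)*(-1)/5)*(-58/101) = (0 - 4*⅖)*(-58/101) = (0 - 8/5)*(-58/101) = -8/5*(-58/101) = 464/505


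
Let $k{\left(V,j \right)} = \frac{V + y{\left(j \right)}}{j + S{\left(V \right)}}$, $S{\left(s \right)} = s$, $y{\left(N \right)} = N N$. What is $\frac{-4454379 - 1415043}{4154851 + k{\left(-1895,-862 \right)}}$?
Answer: $- \frac{8090998227}{5727091529} \approx -1.4128$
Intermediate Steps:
$y{\left(N \right)} = N^{2}$
$k{\left(V,j \right)} = \frac{V + j^{2}}{V + j}$ ($k{\left(V,j \right)} = \frac{V + j^{2}}{j + V} = \frac{V + j^{2}}{V + j}$)
$\frac{-4454379 - 1415043}{4154851 + k{\left(-1895,-862 \right)}} = \frac{-4454379 - 1415043}{4154851 + \frac{-1895 + \left(-862\right)^{2}}{-1895 - 862}} = - \frac{5869422}{4154851 + \frac{-1895 + 743044}{-2757}} = - \frac{5869422}{4154851 - \frac{741149}{2757}} = - \frac{5869422}{\frac{11454183058}{2757}} = \left(-5869422\right) \frac{2757}{11454183058} = - \frac{8090998227}{5727091529}$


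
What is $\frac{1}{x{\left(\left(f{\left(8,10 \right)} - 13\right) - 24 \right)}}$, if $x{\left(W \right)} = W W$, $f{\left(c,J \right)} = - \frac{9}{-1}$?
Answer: $\frac{1}{784} \approx 0.0012755$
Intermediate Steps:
$f{\left(c,J \right)} = 9$ ($f{\left(c,J \right)} = \left(-9\right) \left(-1\right) = 9$)
$x{\left(W \right)} = W^{2}$
$\frac{1}{x{\left(\left(f{\left(8,10 \right)} - 13\right) - 24 \right)}} = \frac{1}{\left(\left(9 - 13\right) - 24\right)^{2}} = \frac{1}{\left(-4 + \left(-42 + 18\right)\right)^{2}} = \frac{1}{\left(-4 - 24\right)^{2}} = \frac{1}{\left(-28\right)^{2}} = \frac{1}{784}$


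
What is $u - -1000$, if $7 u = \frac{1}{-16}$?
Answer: $\frac{111999}{112} \approx 999.99$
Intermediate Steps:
$u = - \frac{1}{112}$ ($u = \frac{1}{7 \left(-16\right)} = \frac{1}{7} \left(- \frac{1}{16}\right) = - \frac{1}{112} \approx -0.0089286$)
$u - -1000 = - \frac{1}{112} - -1000 = - \frac{1}{112} + 1000 = \frac{111999}{112}$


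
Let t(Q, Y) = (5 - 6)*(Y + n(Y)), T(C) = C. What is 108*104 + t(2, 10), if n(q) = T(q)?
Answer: 11212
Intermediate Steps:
n(q) = q
t(Q, Y) = -2*Y (t(Q, Y) = (5 - 6)*(Y + Y) = -2*Y)
108*104 + t(2, 10) = 108*104 - 2*10 = 11232 - 20 = 11212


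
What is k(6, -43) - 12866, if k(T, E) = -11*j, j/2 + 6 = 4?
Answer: -12822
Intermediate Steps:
j = -4 (j = -12 + 2*4 = -12 + 8 = -4)
k(T, E) = 44 (k(T, E) = -11*(-4) = 44)
k(6, -43) - 12866 = 44 - 12866 = -12822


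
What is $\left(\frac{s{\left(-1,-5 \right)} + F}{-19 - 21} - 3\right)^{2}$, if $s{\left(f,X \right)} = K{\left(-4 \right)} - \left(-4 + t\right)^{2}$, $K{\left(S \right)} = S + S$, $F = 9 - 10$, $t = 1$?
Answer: $\frac{2601}{400} \approx 6.5025$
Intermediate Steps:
$F = -1$ ($F = 9 - 10 = -1$)
$K{\left(S \right)} = 2 S$
$s{\left(f,X \right)} = -17$ ($s{\left(f,X \right)} = 2 \left(-4\right) - \left(-4 + 1\right)^{2} = -8 - \left(-3\right)^{2} = -8 - 9 = -17$)
$\left(\frac{s{\left(-1,-5 \right)} + F}{-19 - 21} - 3\right)^{2} = \left(\frac{-17 - 1}{-19 - 21} - 3\right)^{2} = \left(- \frac{18}{-40} - 3\right)^{2} = \left(\left(-18\right) \left(- \frac{1}{40}\right) - 3\right)^{2} = \left(\frac{9}{20} - 3\right)^{2} = \left(- \frac{51}{20}\right)^{2} = \frac{2601}{400}$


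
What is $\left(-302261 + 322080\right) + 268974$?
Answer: $288793$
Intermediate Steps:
$\left(-302261 + 322080\right) + 268974 = 19819 + 268974 = 288793$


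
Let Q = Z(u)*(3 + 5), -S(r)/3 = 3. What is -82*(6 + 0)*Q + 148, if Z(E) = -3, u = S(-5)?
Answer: 11956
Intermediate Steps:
S(r) = -9 (S(r) = -3*3 = -9)
u = -9
Q = -24 (Q = -3*(3 + 5) = -3*8 = -24)
-82*(6 + 0)*Q + 148 = -82*(6 + 0)*(-24) + 148 = -492*(-24) + 148 = -82*(-144) + 148 = 11808 + 148 = 11956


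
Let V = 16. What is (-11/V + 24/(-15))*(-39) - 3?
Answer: 6897/80 ≈ 86.213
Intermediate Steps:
(-11/V + 24/(-15))*(-39) - 3 = (-11/16 + 24/(-15))*(-39) - 3 = (-11*1/16 + 24*(-1/15))*(-39) - 3 = (-11/16 - 8/5)*(-39) - 3 = -183/80*(-39) - 3 = 7137/80 - 3 = 6897/80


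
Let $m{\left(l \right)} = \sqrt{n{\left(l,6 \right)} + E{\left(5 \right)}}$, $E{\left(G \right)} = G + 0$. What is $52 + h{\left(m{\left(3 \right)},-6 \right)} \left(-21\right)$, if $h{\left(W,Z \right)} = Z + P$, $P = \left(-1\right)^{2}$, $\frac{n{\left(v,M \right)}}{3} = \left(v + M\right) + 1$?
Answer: $157$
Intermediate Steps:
$n{\left(v,M \right)} = 3 + 3 M + 3 v$ ($n{\left(v,M \right)} = 3 \left(\left(v + M\right) + 1\right) = 3 \left(\left(M + v\right) + 1\right) = 3 \left(1 + M + v\right) = 3 + 3 M + 3 v$)
$P = 1$
$E{\left(G \right)} = G$
$m{\left(l \right)} = \sqrt{26 + 3 l}$ ($m{\left(l \right)} = \sqrt{\left(3 + 3 \cdot 6 + 3 l\right) + 5} = \sqrt{\left(3 + 18 + 3 l\right) + 5} = \sqrt{\left(21 + 3 l\right) + 5} = \sqrt{26 + 3 l}$)
$h{\left(W,Z \right)} = 1 + Z$ ($h{\left(W,Z \right)} = Z + 1 = 1 + Z$)
$52 + h{\left(m{\left(3 \right)},-6 \right)} \left(-21\right) = 52 + \left(1 - 6\right) \left(-21\right) = 52 - -105 = 52 + 105 = 157$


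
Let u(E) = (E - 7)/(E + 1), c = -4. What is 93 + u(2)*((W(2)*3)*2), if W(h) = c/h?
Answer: 113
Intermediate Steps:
u(E) = (-7 + E)/(1 + E)
W(h) = -4/h
93 + u(2)*((W(2)*3)*2) = 93 + ((-7 + 2)/(1 + 2))*((-4/2*3)*2) = 93 + (-5/3)*((-4*½*3)*2) = 93 + ((⅓)*(-5))*(-2*3*2) = 93 - (-10)*2 = 93 - 5/3*(-12) = 93 + 20 = 113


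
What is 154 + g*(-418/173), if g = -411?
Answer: 198440/173 ≈ 1147.1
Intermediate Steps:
154 + g*(-418/173) = 154 - (-171798)/173 = 154 - 411*(-418/173) = 154 + 171798/173 = 198440/173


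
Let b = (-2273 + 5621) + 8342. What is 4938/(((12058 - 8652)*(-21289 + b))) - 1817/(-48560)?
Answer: 29582780609/793815030320 ≈ 0.037267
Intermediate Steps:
b = 11690 (b = 3348 + 8342 = 11690)
4938/(((12058 - 8652)*(-21289 + b))) - 1817/(-48560) = 4938/(((12058 - 8652)*(-21289 + 11690))) - 1817/(-48560) = 4938/((3406*(-9599))) - 1817*(-1/48560) = 4938/(-32694194) + 1817/48560 = 4938*(-1/32694194) + 1817/48560 = -2469/16347097 + 1817/48560 = 29582780609/793815030320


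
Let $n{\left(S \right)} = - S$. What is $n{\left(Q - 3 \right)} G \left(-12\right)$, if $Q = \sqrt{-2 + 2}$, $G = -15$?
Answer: $540$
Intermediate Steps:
$Q = 0$ ($Q = \sqrt{0} = 0$)
$n{\left(Q - 3 \right)} G \left(-12\right) = - (0 - 3) \left(-15\right) \left(-12\right) = \left(-1\right) \left(-3\right) \left(-15\right) \left(-12\right) = 3 \left(-15\right) \left(-12\right) = \left(-45\right) \left(-12\right) = 540$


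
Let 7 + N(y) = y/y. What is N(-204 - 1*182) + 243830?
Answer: 243824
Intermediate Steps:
N(y) = -6 (N(y) = -7 + y/y = -7 + 1 = -6)
N(-204 - 1*182) + 243830 = -6 + 243830 = 243824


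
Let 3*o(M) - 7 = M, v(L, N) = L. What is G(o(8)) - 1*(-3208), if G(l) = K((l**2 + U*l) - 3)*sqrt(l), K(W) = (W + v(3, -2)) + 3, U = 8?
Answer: 3208 + 68*sqrt(5) ≈ 3360.1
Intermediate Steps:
o(M) = 7/3 + M/3
K(W) = 6 + W (K(W) = (W + 3) + 3 = (3 + W) + 3 = 6 + W)
G(l) = sqrt(l)*(3 + l**2 + 8*l) (G(l) = (6 + ((l**2 + 8*l) - 3))*sqrt(l) = (6 + (-3 + l**2 + 8*l))*sqrt(l) = (3 + l**2 + 8*l)*sqrt(l) = sqrt(l)*(3 + l**2 + 8*l))
G(o(8)) - 1*(-3208) = sqrt(7/3 + (1/3)*8)*(3 + (7/3 + (1/3)*8)**2 + 8*(7/3 + (1/3)*8)) - 1*(-3208) = sqrt(7/3 + 8/3)*(3 + (7/3 + 8/3)**2 + 8*(7/3 + 8/3)) + 3208 = sqrt(5)*(3 + 5**2 + 8*5) + 3208 = sqrt(5)*(3 + 25 + 40) + 3208 = sqrt(5)*68 + 3208 = 68*sqrt(5) + 3208 = 3208 + 68*sqrt(5)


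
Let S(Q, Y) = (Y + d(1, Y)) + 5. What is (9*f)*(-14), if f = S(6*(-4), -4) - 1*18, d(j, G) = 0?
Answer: 2142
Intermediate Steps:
S(Q, Y) = 5 + Y (S(Q, Y) = (Y + 0) + 5 = Y + 5 = 5 + Y)
f = -17 (f = (5 - 4) - 1*18 = 1 - 18 = -17)
(9*f)*(-14) = (9*(-17))*(-14) = -153*(-14) = 2142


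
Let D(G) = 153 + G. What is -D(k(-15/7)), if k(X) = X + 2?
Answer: -1070/7 ≈ -152.86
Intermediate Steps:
k(X) = 2 + X
-D(k(-15/7)) = -(153 + (2 - 15/7)) = -(153 - ⅐) = -1*1070/7 = -1070/7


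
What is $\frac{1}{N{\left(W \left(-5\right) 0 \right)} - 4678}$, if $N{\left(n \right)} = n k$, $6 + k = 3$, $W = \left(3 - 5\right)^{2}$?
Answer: $- \frac{1}{4678} \approx -0.00021377$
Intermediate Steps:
$W = 4$ ($W = \left(-2\right)^{2} = 4$)
$k = -3$ ($k = -6 + 3 = -3$)
$N{\left(n \right)} = - 3 n$ ($N{\left(n \right)} = n \left(-3\right) = - 3 n$)
$\frac{1}{N{\left(W \left(-5\right) 0 \right)} - 4678} = \frac{1}{- 3 \cdot 4 \left(-5\right) 0 - 4678} = \frac{1}{- 3 \left(\left(-20\right) 0\right) - 4678} = \frac{1}{\left(-3\right) 0 - 4678} = \frac{1}{0 - 4678} = \frac{1}{-4678} = - \frac{1}{4678}$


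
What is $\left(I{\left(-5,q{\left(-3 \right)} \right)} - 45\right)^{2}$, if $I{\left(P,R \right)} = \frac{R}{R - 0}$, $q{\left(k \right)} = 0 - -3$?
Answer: $1936$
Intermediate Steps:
$q{\left(k \right)} = 3$ ($q{\left(k \right)} = 0 + 3 = 3$)
$I{\left(P,R \right)} = 1$ ($I{\left(P,R \right)} = \frac{R}{R + 0} = \frac{R}{R} = 1$)
$\left(I{\left(-5,q{\left(-3 \right)} \right)} - 45\right)^{2} = \left(1 - 45\right)^{2} = \left(-44\right)^{2} = 1936$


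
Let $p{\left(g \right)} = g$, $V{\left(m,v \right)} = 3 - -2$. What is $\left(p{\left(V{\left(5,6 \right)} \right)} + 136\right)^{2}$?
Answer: $19881$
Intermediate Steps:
$V{\left(m,v \right)} = 5$ ($V{\left(m,v \right)} = 3 + 2 = 5$)
$\left(p{\left(V{\left(5,6 \right)} \right)} + 136\right)^{2} = \left(5 + 136\right)^{2} = 141^{2} = 19881$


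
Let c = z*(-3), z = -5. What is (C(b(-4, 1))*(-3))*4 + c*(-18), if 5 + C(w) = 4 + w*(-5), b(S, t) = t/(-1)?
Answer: -318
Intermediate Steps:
b(S, t) = -t (b(S, t) = t*(-1) = -t)
C(w) = -1 - 5*w (C(w) = -5 + (4 + w*(-5)) = -5 + (4 - 5*w) = -1 - 5*w)
c = 15 (c = -5*(-3) = 15)
(C(b(-4, 1))*(-3))*4 + c*(-18) = ((-1 - (-5))*(-3))*4 + 15*(-18) = ((-1 - 5*(-1))*(-3))*4 - 270 = ((-1 + 5)*(-3))*4 - 270 = (4*(-3))*4 - 270 = -12*4 - 270 = -48 - 270 = -318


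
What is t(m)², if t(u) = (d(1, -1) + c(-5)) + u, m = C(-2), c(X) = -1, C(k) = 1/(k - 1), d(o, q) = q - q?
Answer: 16/9 ≈ 1.7778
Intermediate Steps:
d(o, q) = 0
C(k) = 1/(-1 + k)
m = -⅓ (m = 1/(-1 - 2) = 1/(-3) = -⅓ ≈ -0.33333)
t(u) = -1 + u (t(u) = (0 - 1) + u = -1 + u)
t(m)² = (-1 - ⅓)² = (-4/3)² = 16/9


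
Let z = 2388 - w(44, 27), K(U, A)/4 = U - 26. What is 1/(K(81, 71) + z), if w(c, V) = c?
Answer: 1/2564 ≈ 0.00039002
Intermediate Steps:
K(U, A) = -104 + 4*U (K(U, A) = 4*(U - 26) = 4*(-26 + U) = -104 + 4*U)
z = 2344 (z = 2388 - 1*44 = 2388 - 44 = 2344)
1/(K(81, 71) + z) = 1/((-104 + 4*81) + 2344) = 1/((-104 + 324) + 2344) = 1/(220 + 2344) = 1/2564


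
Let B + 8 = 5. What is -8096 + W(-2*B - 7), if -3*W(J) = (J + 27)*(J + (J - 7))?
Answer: -8018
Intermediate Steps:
B = -3 (B = -8 + 5 = -3)
W(J) = -(-7 + 2*J)*(27 + J)/3 (W(J) = -(J + 27)*(J + (J - 7))/3 = -(27 + J)*(J + (-7 + J))/3 = -(27 + J)*(-7 + 2*J)/3 = -(-7 + 2*J)*(27 + J)/3)
-8096 + W(-2*B - 7) = -8096 + (63 - 47*(-2*(-3) - 7)/3 - 2*(-2*(-3) - 7)**2/3) = -8096 + (63 - 47*(6 - 7)/3 - 2*(6 - 7)**2/3) = -8096 + (63 - 47/3*(-1) - 2/3*(-1)**2) = -8096 + (63 + 47/3 - 2/3*1) = -8096 + (63 + 47/3 - 2/3) = -8096 + 78 = -8018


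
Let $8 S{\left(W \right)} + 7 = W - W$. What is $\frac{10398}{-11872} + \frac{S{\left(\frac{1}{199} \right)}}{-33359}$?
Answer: $- \frac{173428247}{198019024} \approx -0.87582$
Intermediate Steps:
$S{\left(W \right)} = - \frac{7}{8}$ ($S{\left(W \right)} = - \frac{7}{8} + \frac{W - W}{8} = - \frac{7}{8} + \frac{1}{8} \cdot 0 = - \frac{7}{8} + 0 = - \frac{7}{8}$)
$\frac{10398}{-11872} + \frac{S{\left(\frac{1}{199} \right)}}{-33359} = \frac{10398}{-11872} - \frac{7}{8 \left(-33359\right)} = 10398 \left(- \frac{1}{11872}\right) - - \frac{7}{266872} = - \frac{5199}{5936} + \frac{7}{266872} = - \frac{173428247}{198019024}$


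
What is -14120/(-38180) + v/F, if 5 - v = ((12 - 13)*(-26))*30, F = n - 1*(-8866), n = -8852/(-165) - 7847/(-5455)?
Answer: 867458515813/3065719363957 ≈ 0.28295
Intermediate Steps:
n = 9916483/180015 (n = -8852*(-1/165) - 7847*(-1/5455) = 8852/165 + 7847/5455 = 9916483/180015 ≈ 55.087)
F = 1605929473/180015 (F = 9916483/180015 - 1*(-8866) = 9916483/180015 + 8866 = 1605929473/180015 ≈ 8921.1)
v = -775 (v = 5 - (12 - 13)*(-26)*30 = 5 - (-1*(-26))*30 = 5 - 26*30 = 5 - 1*780 = 5 - 780 = -775)
-14120/(-38180) + v/F = -14120/(-38180) - 775/1605929473/180015 = -14120*(-1/38180) - 775*180015/1605929473 = 706/1909 - 139511625/1605929473 = 867458515813/3065719363957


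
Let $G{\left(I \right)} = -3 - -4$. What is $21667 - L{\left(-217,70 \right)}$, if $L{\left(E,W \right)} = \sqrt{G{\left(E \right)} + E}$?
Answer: $21667 - 6 i \sqrt{6} \approx 21667.0 - 14.697 i$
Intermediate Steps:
$G{\left(I \right)} = 1$ ($G{\left(I \right)} = -3 + 4 = 1$)
$L{\left(E,W \right)} = \sqrt{1 + E}$
$21667 - L{\left(-217,70 \right)} = 21667 - \sqrt{1 - 217} = 21667 - \sqrt{-216} = 21667 - 6 i \sqrt{6}$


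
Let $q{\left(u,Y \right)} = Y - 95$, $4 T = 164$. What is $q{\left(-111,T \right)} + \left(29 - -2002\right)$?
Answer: $1977$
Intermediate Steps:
$T = 41$ ($T = \frac{1}{4} \cdot 164 = 41$)
$q{\left(u,Y \right)} = -95 + Y$
$q{\left(-111,T \right)} + \left(29 - -2002\right) = \left(-95 + 41\right) + \left(29 - -2002\right) = -54 + \left(29 + 2002\right) = -54 + 2031 = 1977$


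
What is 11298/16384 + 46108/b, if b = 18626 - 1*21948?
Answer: -179475379/13606912 ≈ -13.190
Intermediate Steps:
b = -3322 (b = 18626 - 21948 = -3322)
11298/16384 + 46108/b = 11298/16384 + 46108/(-3322) = 11298*(1/16384) + 46108*(-1/3322) = 5649/8192 - 23054/1661 = -179475379/13606912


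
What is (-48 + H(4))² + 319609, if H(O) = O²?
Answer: 320633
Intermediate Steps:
(-48 + H(4))² + 319609 = (-48 + 4²)² + 319609 = (-48 + 16)² + 319609 = (-32)² + 319609 = 1024 + 319609 = 320633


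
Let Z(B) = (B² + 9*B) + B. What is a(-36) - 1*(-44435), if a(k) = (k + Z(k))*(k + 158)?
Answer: 154235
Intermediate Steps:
Z(B) = B² + 10*B
a(k) = (158 + k)*(k + k*(10 + k)) (a(k) = (k + k*(10 + k))*(k + 158) = (k + k*(10 + k))*(158 + k) = (158 + k)*(k + k*(10 + k)))
a(-36) - 1*(-44435) = -36*(1738 + (-36)² + 169*(-36)) - 1*(-44435) = -36*(1738 + 1296 - 6084) + 44435 = -36*(-3050) + 44435 = 109800 + 44435 = 154235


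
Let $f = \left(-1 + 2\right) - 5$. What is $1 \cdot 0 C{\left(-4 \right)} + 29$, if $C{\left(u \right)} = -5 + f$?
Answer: $29$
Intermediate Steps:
$f = -4$ ($f = 1 - 5 = -4$)
$C{\left(u \right)} = -9$ ($C{\left(u \right)} = -5 - 4 = -9$)
$1 \cdot 0 C{\left(-4 \right)} + 29 = 1 \cdot 0 \left(-9\right) + 29 = 0 \left(-9\right) + 29 = 0 + 29 = 29$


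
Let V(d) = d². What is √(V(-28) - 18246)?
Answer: I*√17462 ≈ 132.14*I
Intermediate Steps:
√(V(-28) - 18246) = √((-28)² - 18246) = √(784 - 18246) = √(-17462) = I*√17462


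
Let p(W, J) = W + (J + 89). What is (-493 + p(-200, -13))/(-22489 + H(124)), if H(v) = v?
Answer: 617/22365 ≈ 0.027588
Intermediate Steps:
p(W, J) = 89 + J + W (p(W, J) = W + (89 + J) = 89 + J + W)
(-493 + p(-200, -13))/(-22489 + H(124)) = (-493 + (89 - 13 - 200))/(-22489 + 124) = (-493 - 124)/(-22365) = -617*(-1/22365) = 617/22365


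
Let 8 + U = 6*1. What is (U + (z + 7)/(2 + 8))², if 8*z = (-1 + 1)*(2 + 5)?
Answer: 169/100 ≈ 1.6900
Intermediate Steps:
z = 0 (z = ((-1 + 1)*(2 + 5))/8 = (0*7)/8 = (⅛)*0 = 0)
U = -2 (U = -8 + 6*1 = -8 + 6 = -2)
(U + (z + 7)/(2 + 8))² = (-2 + (0 + 7)/(2 + 8))² = (-2 + 7/10)² = (-13/10)² = 169/100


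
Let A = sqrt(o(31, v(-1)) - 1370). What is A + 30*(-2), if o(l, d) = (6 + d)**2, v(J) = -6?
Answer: -60 + I*sqrt(1370) ≈ -60.0 + 37.013*I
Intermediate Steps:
A = I*sqrt(1370) (A = sqrt((6 - 6)**2 - 1370) = sqrt(0**2 - 1370) = sqrt(0 - 1370) = sqrt(-1370) = I*sqrt(1370) ≈ 37.013*I)
A + 30*(-2) = I*sqrt(1370) + 30*(-2) = I*sqrt(1370) - 60 = -60 + I*sqrt(1370)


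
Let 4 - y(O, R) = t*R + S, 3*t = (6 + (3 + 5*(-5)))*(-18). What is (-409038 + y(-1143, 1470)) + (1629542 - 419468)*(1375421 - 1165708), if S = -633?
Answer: 253767699241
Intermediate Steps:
t = 96 (t = ((6 + (3 + 5*(-5)))*(-18))/3 = ((6 + (3 - 25))*(-18))/3 = ((6 - 22)*(-18))/3 = (-16*(-18))/3 = (1/3)*288 = 96)
y(O, R) = 637 - 96*R (y(O, R) = 4 - (96*R - 633) = 4 - (-633 + 96*R) = 4 + (633 - 96*R) = 637 - 96*R)
(-409038 + y(-1143, 1470)) + (1629542 - 419468)*(1375421 - 1165708) = (-409038 + (637 - 96*1470)) + (1629542 - 419468)*(1375421 - 1165708) = (-409038 + (637 - 141120)) + 1210074*209713 = (-409038 - 140483) + 253768248762 = -549521 + 253768248762 = 253767699241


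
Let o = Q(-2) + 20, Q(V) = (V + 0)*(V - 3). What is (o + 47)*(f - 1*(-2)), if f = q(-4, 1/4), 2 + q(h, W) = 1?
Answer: 77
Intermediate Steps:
q(h, W) = -1 (q(h, W) = -2 + 1 = -1)
f = -1
Q(V) = V*(-3 + V)
o = 30 (o = -2*(-3 - 2) + 20 = -2*(-5) + 20 = 10 + 20 = 30)
(o + 47)*(f - 1*(-2)) = (30 + 47)*(-1 - 1*(-2)) = 77*(-1 + 2) = 77*1 = 77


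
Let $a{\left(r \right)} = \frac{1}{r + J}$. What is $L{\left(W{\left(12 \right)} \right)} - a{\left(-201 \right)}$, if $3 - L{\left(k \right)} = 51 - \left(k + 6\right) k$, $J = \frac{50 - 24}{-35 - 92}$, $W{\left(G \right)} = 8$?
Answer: $\frac{1635519}{25553} \approx 64.005$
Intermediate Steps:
$J = - \frac{26}{127}$ ($J = \frac{26}{-127} = 26 \left(- \frac{1}{127}\right) = - \frac{26}{127} \approx -0.20472$)
$a{\left(r \right)} = \frac{1}{- \frac{26}{127} + r}$ ($a{\left(r \right)} = \frac{1}{r - \frac{26}{127}} = \frac{1}{- \frac{26}{127} + r}$)
$L{\left(k \right)} = -48 + k \left(6 + k\right)$ ($L{\left(k \right)} = 3 - \left(51 - \left(k + 6\right) k\right) = 3 - \left(51 - \left(6 + k\right) k\right) = 3 - \left(51 - k \left(6 + k\right)\right) = 3 + \left(-51 + k \left(6 + k\right)\right) = -48 + k \left(6 + k\right)$)
$L{\left(W{\left(12 \right)} \right)} - a{\left(-201 \right)} = \left(-48 + 8^{2} + 6 \cdot 8\right) - \frac{127}{-26 + 127 \left(-201\right)} = \left(-48 + 64 + 48\right) - \frac{127}{-26 - 25527} = 64 - \frac{127}{-25553} = 64 - 127 \left(- \frac{1}{25553}\right) = 64 - - \frac{127}{25553} = 64 + \frac{127}{25553} = \frac{1635519}{25553}$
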